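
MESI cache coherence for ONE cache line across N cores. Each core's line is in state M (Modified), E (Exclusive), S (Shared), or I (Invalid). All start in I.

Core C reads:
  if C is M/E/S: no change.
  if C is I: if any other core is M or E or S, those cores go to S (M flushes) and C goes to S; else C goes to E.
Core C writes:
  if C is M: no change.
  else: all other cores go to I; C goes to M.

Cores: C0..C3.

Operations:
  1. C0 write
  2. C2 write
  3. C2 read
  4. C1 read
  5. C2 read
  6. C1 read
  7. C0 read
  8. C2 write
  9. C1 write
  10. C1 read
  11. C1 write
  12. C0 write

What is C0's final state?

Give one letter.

Op 1: C0 write [C0 write: invalidate none -> C0=M] -> [M,I,I,I]
Op 2: C2 write [C2 write: invalidate ['C0=M'] -> C2=M] -> [I,I,M,I]
Op 3: C2 read [C2 read: already in M, no change] -> [I,I,M,I]
Op 4: C1 read [C1 read from I: others=['C2=M'] -> C1=S, others downsized to S] -> [I,S,S,I]
Op 5: C2 read [C2 read: already in S, no change] -> [I,S,S,I]
Op 6: C1 read [C1 read: already in S, no change] -> [I,S,S,I]
Op 7: C0 read [C0 read from I: others=['C1=S', 'C2=S'] -> C0=S, others downsized to S] -> [S,S,S,I]
Op 8: C2 write [C2 write: invalidate ['C0=S', 'C1=S'] -> C2=M] -> [I,I,M,I]
Op 9: C1 write [C1 write: invalidate ['C2=M'] -> C1=M] -> [I,M,I,I]
Op 10: C1 read [C1 read: already in M, no change] -> [I,M,I,I]
Op 11: C1 write [C1 write: already M (modified), no change] -> [I,M,I,I]
Op 12: C0 write [C0 write: invalidate ['C1=M'] -> C0=M] -> [M,I,I,I]

Answer: M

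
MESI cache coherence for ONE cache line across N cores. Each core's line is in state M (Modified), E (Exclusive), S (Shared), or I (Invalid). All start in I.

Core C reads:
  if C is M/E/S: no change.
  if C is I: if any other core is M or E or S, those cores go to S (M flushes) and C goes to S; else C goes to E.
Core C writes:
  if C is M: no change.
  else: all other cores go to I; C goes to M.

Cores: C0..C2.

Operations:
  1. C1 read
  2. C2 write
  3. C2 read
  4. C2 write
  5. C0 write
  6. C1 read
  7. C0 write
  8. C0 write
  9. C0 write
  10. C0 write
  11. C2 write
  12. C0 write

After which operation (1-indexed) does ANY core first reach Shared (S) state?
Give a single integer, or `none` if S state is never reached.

Answer: 6

Derivation:
Op 1: C1 read [C1 read from I: no other sharers -> C1=E (exclusive)] -> [I,E,I]
Op 2: C2 write [C2 write: invalidate ['C1=E'] -> C2=M] -> [I,I,M]
Op 3: C2 read [C2 read: already in M, no change] -> [I,I,M]
Op 4: C2 write [C2 write: already M (modified), no change] -> [I,I,M]
Op 5: C0 write [C0 write: invalidate ['C2=M'] -> C0=M] -> [M,I,I]
Op 6: C1 read [C1 read from I: others=['C0=M'] -> C1=S, others downsized to S] -> [S,S,I]
  -> First S state at op 6; remaining ops need not be traced.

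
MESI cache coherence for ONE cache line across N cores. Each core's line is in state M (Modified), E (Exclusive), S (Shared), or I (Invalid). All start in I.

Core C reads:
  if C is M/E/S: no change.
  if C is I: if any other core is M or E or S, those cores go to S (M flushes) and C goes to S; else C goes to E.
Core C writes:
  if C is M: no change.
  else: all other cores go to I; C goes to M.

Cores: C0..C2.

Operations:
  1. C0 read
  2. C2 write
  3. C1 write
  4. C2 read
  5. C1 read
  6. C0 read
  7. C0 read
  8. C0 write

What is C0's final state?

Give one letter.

Op 1: C0 read [C0 read from I: no other sharers -> C0=E (exclusive)] -> [E,I,I]
Op 2: C2 write [C2 write: invalidate ['C0=E'] -> C2=M] -> [I,I,M]
Op 3: C1 write [C1 write: invalidate ['C2=M'] -> C1=M] -> [I,M,I]
Op 4: C2 read [C2 read from I: others=['C1=M'] -> C2=S, others downsized to S] -> [I,S,S]
Op 5: C1 read [C1 read: already in S, no change] -> [I,S,S]
Op 6: C0 read [C0 read from I: others=['C1=S', 'C2=S'] -> C0=S, others downsized to S] -> [S,S,S]
Op 7: C0 read [C0 read: already in S, no change] -> [S,S,S]
Op 8: C0 write [C0 write: invalidate ['C1=S', 'C2=S'] -> C0=M] -> [M,I,I]

Answer: M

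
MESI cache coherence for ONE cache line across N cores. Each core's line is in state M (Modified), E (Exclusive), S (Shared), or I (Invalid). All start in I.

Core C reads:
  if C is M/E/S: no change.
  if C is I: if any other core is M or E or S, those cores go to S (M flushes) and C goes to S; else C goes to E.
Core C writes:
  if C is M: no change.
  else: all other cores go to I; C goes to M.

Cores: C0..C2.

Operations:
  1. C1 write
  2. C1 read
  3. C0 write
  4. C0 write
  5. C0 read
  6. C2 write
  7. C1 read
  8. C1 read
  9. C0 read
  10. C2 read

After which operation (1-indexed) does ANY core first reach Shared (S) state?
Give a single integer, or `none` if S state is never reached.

Op 1: C1 write [C1 write: invalidate none -> C1=M] -> [I,M,I]
Op 2: C1 read [C1 read: already in M, no change] -> [I,M,I]
Op 3: C0 write [C0 write: invalidate ['C1=M'] -> C0=M] -> [M,I,I]
Op 4: C0 write [C0 write: already M (modified), no change] -> [M,I,I]
Op 5: C0 read [C0 read: already in M, no change] -> [M,I,I]
Op 6: C2 write [C2 write: invalidate ['C0=M'] -> C2=M] -> [I,I,M]
Op 7: C1 read [C1 read from I: others=['C2=M'] -> C1=S, others downsized to S] -> [I,S,S]
  -> First S state at op 7; remaining ops need not be traced.

Answer: 7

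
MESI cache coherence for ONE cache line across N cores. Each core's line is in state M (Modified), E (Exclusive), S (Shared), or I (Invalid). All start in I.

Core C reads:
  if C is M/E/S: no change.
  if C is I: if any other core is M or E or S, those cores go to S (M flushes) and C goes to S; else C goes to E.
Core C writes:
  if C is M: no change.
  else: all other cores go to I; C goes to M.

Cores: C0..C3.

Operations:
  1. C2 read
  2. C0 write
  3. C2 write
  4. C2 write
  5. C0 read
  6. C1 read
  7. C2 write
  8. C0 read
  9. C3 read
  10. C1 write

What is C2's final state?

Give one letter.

Answer: I

Derivation:
Op 1: C2 read [C2 read from I: no other sharers -> C2=E (exclusive)] -> [I,I,E,I]
Op 2: C0 write [C0 write: invalidate ['C2=E'] -> C0=M] -> [M,I,I,I]
Op 3: C2 write [C2 write: invalidate ['C0=M'] -> C2=M] -> [I,I,M,I]
Op 4: C2 write [C2 write: already M (modified), no change] -> [I,I,M,I]
Op 5: C0 read [C0 read from I: others=['C2=M'] -> C0=S, others downsized to S] -> [S,I,S,I]
Op 6: C1 read [C1 read from I: others=['C0=S', 'C2=S'] -> C1=S, others downsized to S] -> [S,S,S,I]
Op 7: C2 write [C2 write: invalidate ['C0=S', 'C1=S'] -> C2=M] -> [I,I,M,I]
Op 8: C0 read [C0 read from I: others=['C2=M'] -> C0=S, others downsized to S] -> [S,I,S,I]
Op 9: C3 read [C3 read from I: others=['C0=S', 'C2=S'] -> C3=S, others downsized to S] -> [S,I,S,S]
Op 10: C1 write [C1 write: invalidate ['C0=S', 'C2=S', 'C3=S'] -> C1=M] -> [I,M,I,I]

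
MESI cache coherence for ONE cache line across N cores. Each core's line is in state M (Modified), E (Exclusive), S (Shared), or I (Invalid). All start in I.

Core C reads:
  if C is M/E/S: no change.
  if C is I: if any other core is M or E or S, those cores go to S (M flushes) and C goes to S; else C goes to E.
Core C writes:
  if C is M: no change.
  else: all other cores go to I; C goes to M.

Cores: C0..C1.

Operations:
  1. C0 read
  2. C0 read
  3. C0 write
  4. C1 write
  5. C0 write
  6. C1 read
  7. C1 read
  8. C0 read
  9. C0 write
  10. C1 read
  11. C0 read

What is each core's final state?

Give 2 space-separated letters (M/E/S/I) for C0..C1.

Op 1: C0 read [C0 read from I: no other sharers -> C0=E (exclusive)] -> [E,I]
Op 2: C0 read [C0 read: already in E, no change] -> [E,I]
Op 3: C0 write [C0 write: invalidate none -> C0=M] -> [M,I]
Op 4: C1 write [C1 write: invalidate ['C0=M'] -> C1=M] -> [I,M]
Op 5: C0 write [C0 write: invalidate ['C1=M'] -> C0=M] -> [M,I]
Op 6: C1 read [C1 read from I: others=['C0=M'] -> C1=S, others downsized to S] -> [S,S]
Op 7: C1 read [C1 read: already in S, no change] -> [S,S]
Op 8: C0 read [C0 read: already in S, no change] -> [S,S]
Op 9: C0 write [C0 write: invalidate ['C1=S'] -> C0=M] -> [M,I]
Op 10: C1 read [C1 read from I: others=['C0=M'] -> C1=S, others downsized to S] -> [S,S]
Op 11: C0 read [C0 read: already in S, no change] -> [S,S]

Answer: S S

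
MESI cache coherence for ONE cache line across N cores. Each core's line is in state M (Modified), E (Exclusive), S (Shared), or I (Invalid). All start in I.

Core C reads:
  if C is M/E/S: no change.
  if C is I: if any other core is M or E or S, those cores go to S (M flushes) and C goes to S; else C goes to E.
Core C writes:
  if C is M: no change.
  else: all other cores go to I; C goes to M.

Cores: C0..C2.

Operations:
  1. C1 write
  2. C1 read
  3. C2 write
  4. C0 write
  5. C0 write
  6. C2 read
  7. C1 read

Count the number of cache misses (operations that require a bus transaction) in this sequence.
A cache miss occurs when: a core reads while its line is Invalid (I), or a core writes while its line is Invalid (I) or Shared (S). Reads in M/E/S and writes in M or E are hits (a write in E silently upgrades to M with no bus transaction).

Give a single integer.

Answer: 5

Derivation:
Op 1: C1 write [C1 write: invalidate none -> C1=M] -> [I,M,I] [MISS #1: write from I]
Op 2: C1 read [C1 read: already in M, no change] -> [I,M,I] [hit: read from M]
Op 3: C2 write [C2 write: invalidate ['C1=M'] -> C2=M] -> [I,I,M] [MISS #2: write from I]
Op 4: C0 write [C0 write: invalidate ['C2=M'] -> C0=M] -> [M,I,I] [MISS #3: write from I]
Op 5: C0 write [C0 write: already M (modified), no change] -> [M,I,I] [hit: write from M]
Op 6: C2 read [C2 read from I: others=['C0=M'] -> C2=S, others downsized to S] -> [S,I,S] [MISS #4: read from I]
Op 7: C1 read [C1 read from I: others=['C0=S', 'C2=S'] -> C1=S, others downsized to S] -> [S,S,S] [MISS #5: read from I]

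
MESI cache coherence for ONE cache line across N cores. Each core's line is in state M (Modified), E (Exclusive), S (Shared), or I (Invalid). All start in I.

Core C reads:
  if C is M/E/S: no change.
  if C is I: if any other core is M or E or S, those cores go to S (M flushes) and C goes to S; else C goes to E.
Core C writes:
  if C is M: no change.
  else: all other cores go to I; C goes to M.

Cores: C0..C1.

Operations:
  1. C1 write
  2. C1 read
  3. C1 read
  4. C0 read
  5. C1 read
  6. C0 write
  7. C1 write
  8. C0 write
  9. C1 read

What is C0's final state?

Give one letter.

Op 1: C1 write [C1 write: invalidate none -> C1=M] -> [I,M]
Op 2: C1 read [C1 read: already in M, no change] -> [I,M]
Op 3: C1 read [C1 read: already in M, no change] -> [I,M]
Op 4: C0 read [C0 read from I: others=['C1=M'] -> C0=S, others downsized to S] -> [S,S]
Op 5: C1 read [C1 read: already in S, no change] -> [S,S]
Op 6: C0 write [C0 write: invalidate ['C1=S'] -> C0=M] -> [M,I]
Op 7: C1 write [C1 write: invalidate ['C0=M'] -> C1=M] -> [I,M]
Op 8: C0 write [C0 write: invalidate ['C1=M'] -> C0=M] -> [M,I]
Op 9: C1 read [C1 read from I: others=['C0=M'] -> C1=S, others downsized to S] -> [S,S]

Answer: S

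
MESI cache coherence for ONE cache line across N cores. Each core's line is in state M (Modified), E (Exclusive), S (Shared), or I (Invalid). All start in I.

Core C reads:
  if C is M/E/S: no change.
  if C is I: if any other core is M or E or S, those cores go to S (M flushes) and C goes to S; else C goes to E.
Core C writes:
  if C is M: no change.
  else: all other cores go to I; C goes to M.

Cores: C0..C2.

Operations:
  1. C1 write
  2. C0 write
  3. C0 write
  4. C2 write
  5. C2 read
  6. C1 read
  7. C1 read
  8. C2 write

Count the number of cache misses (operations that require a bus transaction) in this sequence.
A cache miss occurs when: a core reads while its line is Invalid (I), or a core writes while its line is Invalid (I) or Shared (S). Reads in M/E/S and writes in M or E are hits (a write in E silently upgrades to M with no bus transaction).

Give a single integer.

Op 1: C1 write [C1 write: invalidate none -> C1=M] -> [I,M,I] [MISS #1: write from I]
Op 2: C0 write [C0 write: invalidate ['C1=M'] -> C0=M] -> [M,I,I] [MISS #2: write from I]
Op 3: C0 write [C0 write: already M (modified), no change] -> [M,I,I] [hit: write from M]
Op 4: C2 write [C2 write: invalidate ['C0=M'] -> C2=M] -> [I,I,M] [MISS #3: write from I]
Op 5: C2 read [C2 read: already in M, no change] -> [I,I,M] [hit: read from M]
Op 6: C1 read [C1 read from I: others=['C2=M'] -> C1=S, others downsized to S] -> [I,S,S] [MISS #4: read from I]
Op 7: C1 read [C1 read: already in S, no change] -> [I,S,S] [hit: read from S]
Op 8: C2 write [C2 write: invalidate ['C1=S'] -> C2=M] -> [I,I,M] [MISS #5: write from S]

Answer: 5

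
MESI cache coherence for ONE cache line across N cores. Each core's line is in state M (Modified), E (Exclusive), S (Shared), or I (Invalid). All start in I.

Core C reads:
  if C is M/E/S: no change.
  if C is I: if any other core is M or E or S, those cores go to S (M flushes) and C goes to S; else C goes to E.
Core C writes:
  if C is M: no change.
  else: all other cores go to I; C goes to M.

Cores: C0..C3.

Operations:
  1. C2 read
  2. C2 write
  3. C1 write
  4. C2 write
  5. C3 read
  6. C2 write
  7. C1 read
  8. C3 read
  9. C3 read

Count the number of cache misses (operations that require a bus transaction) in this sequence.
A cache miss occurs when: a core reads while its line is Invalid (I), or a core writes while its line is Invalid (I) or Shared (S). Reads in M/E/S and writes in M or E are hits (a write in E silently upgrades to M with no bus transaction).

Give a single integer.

Op 1: C2 read [C2 read from I: no other sharers -> C2=E (exclusive)] -> [I,I,E,I] [MISS #1: read from I]
Op 2: C2 write [C2 write: invalidate none -> C2=M] -> [I,I,M,I] [hit: write from E is a silent E->M upgrade, no bus transaction]
Op 3: C1 write [C1 write: invalidate ['C2=M'] -> C1=M] -> [I,M,I,I] [MISS #2: write from I]
Op 4: C2 write [C2 write: invalidate ['C1=M'] -> C2=M] -> [I,I,M,I] [MISS #3: write from I]
Op 5: C3 read [C3 read from I: others=['C2=M'] -> C3=S, others downsized to S] -> [I,I,S,S] [MISS #4: read from I]
Op 6: C2 write [C2 write: invalidate ['C3=S'] -> C2=M] -> [I,I,M,I] [MISS #5: write from S]
Op 7: C1 read [C1 read from I: others=['C2=M'] -> C1=S, others downsized to S] -> [I,S,S,I] [MISS #6: read from I]
Op 8: C3 read [C3 read from I: others=['C1=S', 'C2=S'] -> C3=S, others downsized to S] -> [I,S,S,S] [MISS #7: read from I]
Op 9: C3 read [C3 read: already in S, no change] -> [I,S,S,S] [hit: read from S]

Answer: 7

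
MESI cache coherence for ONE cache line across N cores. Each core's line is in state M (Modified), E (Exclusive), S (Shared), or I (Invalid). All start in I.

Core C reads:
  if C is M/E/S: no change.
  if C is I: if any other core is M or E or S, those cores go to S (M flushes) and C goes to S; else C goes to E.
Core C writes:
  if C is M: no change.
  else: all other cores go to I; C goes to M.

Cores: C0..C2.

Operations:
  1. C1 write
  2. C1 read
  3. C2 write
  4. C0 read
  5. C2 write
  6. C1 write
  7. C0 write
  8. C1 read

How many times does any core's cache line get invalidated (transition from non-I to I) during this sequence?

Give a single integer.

Op 1: C1 write [C1 write: invalidate none -> C1=M] -> [I,M,I] (invalidations this op: 0; running total: 0)
Op 2: C1 read [C1 read: already in M, no change] -> [I,M,I] (invalidations this op: 0; running total: 0)
Op 3: C2 write [C2 write: invalidate ['C1=M'] -> C2=M] -> [I,I,M] (invalidations this op: 1; running total: 1)
Op 4: C0 read [C0 read from I: others=['C2=M'] -> C0=S, others downsized to S] -> [S,I,S] (invalidations this op: 0; running total: 1)
Op 5: C2 write [C2 write: invalidate ['C0=S'] -> C2=M] -> [I,I,M] (invalidations this op: 1; running total: 2)
Op 6: C1 write [C1 write: invalidate ['C2=M'] -> C1=M] -> [I,M,I] (invalidations this op: 1; running total: 3)
Op 7: C0 write [C0 write: invalidate ['C1=M'] -> C0=M] -> [M,I,I] (invalidations this op: 1; running total: 4)
Op 8: C1 read [C1 read from I: others=['C0=M'] -> C1=S, others downsized to S] -> [S,S,I] (invalidations this op: 0; running total: 4)

Answer: 4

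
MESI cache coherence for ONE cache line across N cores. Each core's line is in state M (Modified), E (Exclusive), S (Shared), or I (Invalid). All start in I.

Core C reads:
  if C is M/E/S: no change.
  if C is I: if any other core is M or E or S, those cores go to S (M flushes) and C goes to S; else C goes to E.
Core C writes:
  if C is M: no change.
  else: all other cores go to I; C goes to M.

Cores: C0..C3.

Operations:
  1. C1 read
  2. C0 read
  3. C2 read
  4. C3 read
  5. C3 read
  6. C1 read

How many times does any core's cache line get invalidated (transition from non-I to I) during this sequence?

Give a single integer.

Op 1: C1 read [C1 read from I: no other sharers -> C1=E (exclusive)] -> [I,E,I,I] (invalidations this op: 0; running total: 0)
Op 2: C0 read [C0 read from I: others=['C1=E'] -> C0=S, others downsized to S] -> [S,S,I,I] (invalidations this op: 0; running total: 0)
Op 3: C2 read [C2 read from I: others=['C0=S', 'C1=S'] -> C2=S, others downsized to S] -> [S,S,S,I] (invalidations this op: 0; running total: 0)
Op 4: C3 read [C3 read from I: others=['C0=S', 'C1=S', 'C2=S'] -> C3=S, others downsized to S] -> [S,S,S,S] (invalidations this op: 0; running total: 0)
Op 5: C3 read [C3 read: already in S, no change] -> [S,S,S,S] (invalidations this op: 0; running total: 0)
Op 6: C1 read [C1 read: already in S, no change] -> [S,S,S,S] (invalidations this op: 0; running total: 0)

Answer: 0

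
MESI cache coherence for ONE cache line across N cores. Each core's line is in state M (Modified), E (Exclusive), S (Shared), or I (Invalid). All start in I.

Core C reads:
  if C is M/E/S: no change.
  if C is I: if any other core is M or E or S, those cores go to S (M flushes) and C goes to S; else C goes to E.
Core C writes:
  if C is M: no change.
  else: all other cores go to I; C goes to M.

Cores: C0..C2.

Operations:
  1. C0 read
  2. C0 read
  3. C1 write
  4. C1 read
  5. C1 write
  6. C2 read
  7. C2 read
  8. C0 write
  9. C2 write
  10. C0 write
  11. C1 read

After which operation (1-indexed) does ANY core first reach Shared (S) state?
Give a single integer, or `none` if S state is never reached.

Op 1: C0 read [C0 read from I: no other sharers -> C0=E (exclusive)] -> [E,I,I]
Op 2: C0 read [C0 read: already in E, no change] -> [E,I,I]
Op 3: C1 write [C1 write: invalidate ['C0=E'] -> C1=M] -> [I,M,I]
Op 4: C1 read [C1 read: already in M, no change] -> [I,M,I]
Op 5: C1 write [C1 write: already M (modified), no change] -> [I,M,I]
Op 6: C2 read [C2 read from I: others=['C1=M'] -> C2=S, others downsized to S] -> [I,S,S]
  -> First S state at op 6; remaining ops need not be traced.

Answer: 6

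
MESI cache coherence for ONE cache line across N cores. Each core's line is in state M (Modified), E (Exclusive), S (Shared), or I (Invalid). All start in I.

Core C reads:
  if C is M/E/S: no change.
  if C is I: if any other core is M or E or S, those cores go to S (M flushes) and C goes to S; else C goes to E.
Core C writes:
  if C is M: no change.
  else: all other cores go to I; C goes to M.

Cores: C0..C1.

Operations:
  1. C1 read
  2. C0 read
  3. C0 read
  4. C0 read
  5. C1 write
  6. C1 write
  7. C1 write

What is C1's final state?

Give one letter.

Answer: M

Derivation:
Op 1: C1 read [C1 read from I: no other sharers -> C1=E (exclusive)] -> [I,E]
Op 2: C0 read [C0 read from I: others=['C1=E'] -> C0=S, others downsized to S] -> [S,S]
Op 3: C0 read [C0 read: already in S, no change] -> [S,S]
Op 4: C0 read [C0 read: already in S, no change] -> [S,S]
Op 5: C1 write [C1 write: invalidate ['C0=S'] -> C1=M] -> [I,M]
Op 6: C1 write [C1 write: already M (modified), no change] -> [I,M]
Op 7: C1 write [C1 write: already M (modified), no change] -> [I,M]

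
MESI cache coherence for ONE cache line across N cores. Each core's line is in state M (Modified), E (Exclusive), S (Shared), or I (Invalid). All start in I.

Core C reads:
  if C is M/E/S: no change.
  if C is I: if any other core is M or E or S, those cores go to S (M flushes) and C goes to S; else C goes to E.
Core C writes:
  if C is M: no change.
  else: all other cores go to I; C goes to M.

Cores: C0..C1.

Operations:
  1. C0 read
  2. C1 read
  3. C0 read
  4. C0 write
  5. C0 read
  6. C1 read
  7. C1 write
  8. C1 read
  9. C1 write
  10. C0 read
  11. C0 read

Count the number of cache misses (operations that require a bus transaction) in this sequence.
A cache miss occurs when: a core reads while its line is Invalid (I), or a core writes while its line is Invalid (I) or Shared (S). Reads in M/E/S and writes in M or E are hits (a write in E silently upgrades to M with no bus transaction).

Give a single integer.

Op 1: C0 read [C0 read from I: no other sharers -> C0=E (exclusive)] -> [E,I] [MISS #1: read from I]
Op 2: C1 read [C1 read from I: others=['C0=E'] -> C1=S, others downsized to S] -> [S,S] [MISS #2: read from I]
Op 3: C0 read [C0 read: already in S, no change] -> [S,S] [hit: read from S]
Op 4: C0 write [C0 write: invalidate ['C1=S'] -> C0=M] -> [M,I] [MISS #3: write from S]
Op 5: C0 read [C0 read: already in M, no change] -> [M,I] [hit: read from M]
Op 6: C1 read [C1 read from I: others=['C0=M'] -> C1=S, others downsized to S] -> [S,S] [MISS #4: read from I]
Op 7: C1 write [C1 write: invalidate ['C0=S'] -> C1=M] -> [I,M] [MISS #5: write from S]
Op 8: C1 read [C1 read: already in M, no change] -> [I,M] [hit: read from M]
Op 9: C1 write [C1 write: already M (modified), no change] -> [I,M] [hit: write from M]
Op 10: C0 read [C0 read from I: others=['C1=M'] -> C0=S, others downsized to S] -> [S,S] [MISS #6: read from I]
Op 11: C0 read [C0 read: already in S, no change] -> [S,S] [hit: read from S]

Answer: 6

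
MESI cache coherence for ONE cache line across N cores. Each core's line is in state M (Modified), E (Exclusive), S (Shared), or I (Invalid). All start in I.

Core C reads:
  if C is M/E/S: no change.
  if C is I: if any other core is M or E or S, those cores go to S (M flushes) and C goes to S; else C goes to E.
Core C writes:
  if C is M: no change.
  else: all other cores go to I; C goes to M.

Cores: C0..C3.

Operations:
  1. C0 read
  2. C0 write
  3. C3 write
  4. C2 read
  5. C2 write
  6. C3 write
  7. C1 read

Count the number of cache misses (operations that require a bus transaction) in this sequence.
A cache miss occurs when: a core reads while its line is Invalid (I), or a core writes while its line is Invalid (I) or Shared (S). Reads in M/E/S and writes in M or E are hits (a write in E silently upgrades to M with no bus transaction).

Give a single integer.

Op 1: C0 read [C0 read from I: no other sharers -> C0=E (exclusive)] -> [E,I,I,I] [MISS #1: read from I]
Op 2: C0 write [C0 write: invalidate none -> C0=M] -> [M,I,I,I] [hit: write from E is a silent E->M upgrade, no bus transaction]
Op 3: C3 write [C3 write: invalidate ['C0=M'] -> C3=M] -> [I,I,I,M] [MISS #2: write from I]
Op 4: C2 read [C2 read from I: others=['C3=M'] -> C2=S, others downsized to S] -> [I,I,S,S] [MISS #3: read from I]
Op 5: C2 write [C2 write: invalidate ['C3=S'] -> C2=M] -> [I,I,M,I] [MISS #4: write from S]
Op 6: C3 write [C3 write: invalidate ['C2=M'] -> C3=M] -> [I,I,I,M] [MISS #5: write from I]
Op 7: C1 read [C1 read from I: others=['C3=M'] -> C1=S, others downsized to S] -> [I,S,I,S] [MISS #6: read from I]

Answer: 6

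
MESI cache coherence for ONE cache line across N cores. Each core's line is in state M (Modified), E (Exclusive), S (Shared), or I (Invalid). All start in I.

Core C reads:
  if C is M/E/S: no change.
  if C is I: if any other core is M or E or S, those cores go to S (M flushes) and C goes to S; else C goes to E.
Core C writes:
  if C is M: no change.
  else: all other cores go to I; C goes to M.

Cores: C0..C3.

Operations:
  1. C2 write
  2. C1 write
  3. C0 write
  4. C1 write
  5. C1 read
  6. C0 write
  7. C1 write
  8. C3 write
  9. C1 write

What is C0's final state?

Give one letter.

Answer: I

Derivation:
Op 1: C2 write [C2 write: invalidate none -> C2=M] -> [I,I,M,I]
Op 2: C1 write [C1 write: invalidate ['C2=M'] -> C1=M] -> [I,M,I,I]
Op 3: C0 write [C0 write: invalidate ['C1=M'] -> C0=M] -> [M,I,I,I]
Op 4: C1 write [C1 write: invalidate ['C0=M'] -> C1=M] -> [I,M,I,I]
Op 5: C1 read [C1 read: already in M, no change] -> [I,M,I,I]
Op 6: C0 write [C0 write: invalidate ['C1=M'] -> C0=M] -> [M,I,I,I]
Op 7: C1 write [C1 write: invalidate ['C0=M'] -> C1=M] -> [I,M,I,I]
Op 8: C3 write [C3 write: invalidate ['C1=M'] -> C3=M] -> [I,I,I,M]
Op 9: C1 write [C1 write: invalidate ['C3=M'] -> C1=M] -> [I,M,I,I]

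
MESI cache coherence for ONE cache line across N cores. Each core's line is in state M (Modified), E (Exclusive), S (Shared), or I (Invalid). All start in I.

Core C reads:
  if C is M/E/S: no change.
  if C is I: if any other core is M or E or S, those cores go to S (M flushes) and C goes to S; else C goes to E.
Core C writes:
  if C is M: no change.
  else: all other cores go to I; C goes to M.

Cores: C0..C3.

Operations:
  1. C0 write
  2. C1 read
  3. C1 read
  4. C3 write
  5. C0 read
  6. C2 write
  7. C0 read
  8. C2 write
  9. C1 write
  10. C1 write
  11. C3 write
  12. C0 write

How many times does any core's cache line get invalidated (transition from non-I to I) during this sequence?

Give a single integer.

Op 1: C0 write [C0 write: invalidate none -> C0=M] -> [M,I,I,I] (invalidations this op: 0; running total: 0)
Op 2: C1 read [C1 read from I: others=['C0=M'] -> C1=S, others downsized to S] -> [S,S,I,I] (invalidations this op: 0; running total: 0)
Op 3: C1 read [C1 read: already in S, no change] -> [S,S,I,I] (invalidations this op: 0; running total: 0)
Op 4: C3 write [C3 write: invalidate ['C0=S', 'C1=S'] -> C3=M] -> [I,I,I,M] (invalidations this op: 2; running total: 2)
Op 5: C0 read [C0 read from I: others=['C3=M'] -> C0=S, others downsized to S] -> [S,I,I,S] (invalidations this op: 0; running total: 2)
Op 6: C2 write [C2 write: invalidate ['C0=S', 'C3=S'] -> C2=M] -> [I,I,M,I] (invalidations this op: 2; running total: 4)
Op 7: C0 read [C0 read from I: others=['C2=M'] -> C0=S, others downsized to S] -> [S,I,S,I] (invalidations this op: 0; running total: 4)
Op 8: C2 write [C2 write: invalidate ['C0=S'] -> C2=M] -> [I,I,M,I] (invalidations this op: 1; running total: 5)
Op 9: C1 write [C1 write: invalidate ['C2=M'] -> C1=M] -> [I,M,I,I] (invalidations this op: 1; running total: 6)
Op 10: C1 write [C1 write: already M (modified), no change] -> [I,M,I,I] (invalidations this op: 0; running total: 6)
Op 11: C3 write [C3 write: invalidate ['C1=M'] -> C3=M] -> [I,I,I,M] (invalidations this op: 1; running total: 7)
Op 12: C0 write [C0 write: invalidate ['C3=M'] -> C0=M] -> [M,I,I,I] (invalidations this op: 1; running total: 8)

Answer: 8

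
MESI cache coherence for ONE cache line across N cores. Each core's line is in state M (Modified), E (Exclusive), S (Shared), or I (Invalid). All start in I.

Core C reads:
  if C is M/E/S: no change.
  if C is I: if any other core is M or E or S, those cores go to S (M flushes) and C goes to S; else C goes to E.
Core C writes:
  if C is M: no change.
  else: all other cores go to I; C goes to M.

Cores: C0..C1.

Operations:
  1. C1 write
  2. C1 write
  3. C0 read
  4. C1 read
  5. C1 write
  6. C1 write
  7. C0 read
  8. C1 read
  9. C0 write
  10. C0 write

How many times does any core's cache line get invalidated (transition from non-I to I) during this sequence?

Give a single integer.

Op 1: C1 write [C1 write: invalidate none -> C1=M] -> [I,M] (invalidations this op: 0; running total: 0)
Op 2: C1 write [C1 write: already M (modified), no change] -> [I,M] (invalidations this op: 0; running total: 0)
Op 3: C0 read [C0 read from I: others=['C1=M'] -> C0=S, others downsized to S] -> [S,S] (invalidations this op: 0; running total: 0)
Op 4: C1 read [C1 read: already in S, no change] -> [S,S] (invalidations this op: 0; running total: 0)
Op 5: C1 write [C1 write: invalidate ['C0=S'] -> C1=M] -> [I,M] (invalidations this op: 1; running total: 1)
Op 6: C1 write [C1 write: already M (modified), no change] -> [I,M] (invalidations this op: 0; running total: 1)
Op 7: C0 read [C0 read from I: others=['C1=M'] -> C0=S, others downsized to S] -> [S,S] (invalidations this op: 0; running total: 1)
Op 8: C1 read [C1 read: already in S, no change] -> [S,S] (invalidations this op: 0; running total: 1)
Op 9: C0 write [C0 write: invalidate ['C1=S'] -> C0=M] -> [M,I] (invalidations this op: 1; running total: 2)
Op 10: C0 write [C0 write: already M (modified), no change] -> [M,I] (invalidations this op: 0; running total: 2)

Answer: 2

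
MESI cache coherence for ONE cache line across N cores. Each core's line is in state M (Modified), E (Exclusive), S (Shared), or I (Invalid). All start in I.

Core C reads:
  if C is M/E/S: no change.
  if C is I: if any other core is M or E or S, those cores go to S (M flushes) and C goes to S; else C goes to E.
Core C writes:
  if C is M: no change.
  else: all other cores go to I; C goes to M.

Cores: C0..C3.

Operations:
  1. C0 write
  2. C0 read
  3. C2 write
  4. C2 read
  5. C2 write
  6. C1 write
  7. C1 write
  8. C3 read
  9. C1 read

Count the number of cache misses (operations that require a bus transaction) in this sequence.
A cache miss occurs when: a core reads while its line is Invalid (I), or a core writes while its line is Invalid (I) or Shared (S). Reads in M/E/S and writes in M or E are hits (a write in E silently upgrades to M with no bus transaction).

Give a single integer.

Answer: 4

Derivation:
Op 1: C0 write [C0 write: invalidate none -> C0=M] -> [M,I,I,I] [MISS #1: write from I]
Op 2: C0 read [C0 read: already in M, no change] -> [M,I,I,I] [hit: read from M]
Op 3: C2 write [C2 write: invalidate ['C0=M'] -> C2=M] -> [I,I,M,I] [MISS #2: write from I]
Op 4: C2 read [C2 read: already in M, no change] -> [I,I,M,I] [hit: read from M]
Op 5: C2 write [C2 write: already M (modified), no change] -> [I,I,M,I] [hit: write from M]
Op 6: C1 write [C1 write: invalidate ['C2=M'] -> C1=M] -> [I,M,I,I] [MISS #3: write from I]
Op 7: C1 write [C1 write: already M (modified), no change] -> [I,M,I,I] [hit: write from M]
Op 8: C3 read [C3 read from I: others=['C1=M'] -> C3=S, others downsized to S] -> [I,S,I,S] [MISS #4: read from I]
Op 9: C1 read [C1 read: already in S, no change] -> [I,S,I,S] [hit: read from S]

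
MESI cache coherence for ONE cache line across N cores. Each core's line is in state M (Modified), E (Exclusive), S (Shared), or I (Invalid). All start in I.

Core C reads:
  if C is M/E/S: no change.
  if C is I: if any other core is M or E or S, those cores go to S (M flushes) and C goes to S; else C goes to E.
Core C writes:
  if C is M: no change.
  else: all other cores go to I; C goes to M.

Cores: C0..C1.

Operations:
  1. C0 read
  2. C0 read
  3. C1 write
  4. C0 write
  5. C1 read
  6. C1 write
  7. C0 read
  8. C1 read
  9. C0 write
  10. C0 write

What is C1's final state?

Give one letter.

Op 1: C0 read [C0 read from I: no other sharers -> C0=E (exclusive)] -> [E,I]
Op 2: C0 read [C0 read: already in E, no change] -> [E,I]
Op 3: C1 write [C1 write: invalidate ['C0=E'] -> C1=M] -> [I,M]
Op 4: C0 write [C0 write: invalidate ['C1=M'] -> C0=M] -> [M,I]
Op 5: C1 read [C1 read from I: others=['C0=M'] -> C1=S, others downsized to S] -> [S,S]
Op 6: C1 write [C1 write: invalidate ['C0=S'] -> C1=M] -> [I,M]
Op 7: C0 read [C0 read from I: others=['C1=M'] -> C0=S, others downsized to S] -> [S,S]
Op 8: C1 read [C1 read: already in S, no change] -> [S,S]
Op 9: C0 write [C0 write: invalidate ['C1=S'] -> C0=M] -> [M,I]
Op 10: C0 write [C0 write: already M (modified), no change] -> [M,I]

Answer: I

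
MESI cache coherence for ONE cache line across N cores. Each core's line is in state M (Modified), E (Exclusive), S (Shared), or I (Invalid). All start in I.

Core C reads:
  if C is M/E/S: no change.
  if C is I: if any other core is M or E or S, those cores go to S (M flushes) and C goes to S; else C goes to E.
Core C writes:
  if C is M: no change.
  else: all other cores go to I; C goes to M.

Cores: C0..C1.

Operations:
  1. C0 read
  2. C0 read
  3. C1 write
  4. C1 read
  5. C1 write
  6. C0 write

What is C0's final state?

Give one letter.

Answer: M

Derivation:
Op 1: C0 read [C0 read from I: no other sharers -> C0=E (exclusive)] -> [E,I]
Op 2: C0 read [C0 read: already in E, no change] -> [E,I]
Op 3: C1 write [C1 write: invalidate ['C0=E'] -> C1=M] -> [I,M]
Op 4: C1 read [C1 read: already in M, no change] -> [I,M]
Op 5: C1 write [C1 write: already M (modified), no change] -> [I,M]
Op 6: C0 write [C0 write: invalidate ['C1=M'] -> C0=M] -> [M,I]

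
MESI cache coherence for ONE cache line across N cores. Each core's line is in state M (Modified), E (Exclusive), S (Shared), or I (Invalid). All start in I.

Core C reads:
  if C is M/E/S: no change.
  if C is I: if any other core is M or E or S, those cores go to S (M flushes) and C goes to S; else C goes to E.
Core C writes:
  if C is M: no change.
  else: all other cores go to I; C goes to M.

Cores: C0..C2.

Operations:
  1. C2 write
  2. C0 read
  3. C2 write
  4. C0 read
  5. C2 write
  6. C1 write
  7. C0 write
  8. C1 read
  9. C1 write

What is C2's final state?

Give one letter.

Answer: I

Derivation:
Op 1: C2 write [C2 write: invalidate none -> C2=M] -> [I,I,M]
Op 2: C0 read [C0 read from I: others=['C2=M'] -> C0=S, others downsized to S] -> [S,I,S]
Op 3: C2 write [C2 write: invalidate ['C0=S'] -> C2=M] -> [I,I,M]
Op 4: C0 read [C0 read from I: others=['C2=M'] -> C0=S, others downsized to S] -> [S,I,S]
Op 5: C2 write [C2 write: invalidate ['C0=S'] -> C2=M] -> [I,I,M]
Op 6: C1 write [C1 write: invalidate ['C2=M'] -> C1=M] -> [I,M,I]
Op 7: C0 write [C0 write: invalidate ['C1=M'] -> C0=M] -> [M,I,I]
Op 8: C1 read [C1 read from I: others=['C0=M'] -> C1=S, others downsized to S] -> [S,S,I]
Op 9: C1 write [C1 write: invalidate ['C0=S'] -> C1=M] -> [I,M,I]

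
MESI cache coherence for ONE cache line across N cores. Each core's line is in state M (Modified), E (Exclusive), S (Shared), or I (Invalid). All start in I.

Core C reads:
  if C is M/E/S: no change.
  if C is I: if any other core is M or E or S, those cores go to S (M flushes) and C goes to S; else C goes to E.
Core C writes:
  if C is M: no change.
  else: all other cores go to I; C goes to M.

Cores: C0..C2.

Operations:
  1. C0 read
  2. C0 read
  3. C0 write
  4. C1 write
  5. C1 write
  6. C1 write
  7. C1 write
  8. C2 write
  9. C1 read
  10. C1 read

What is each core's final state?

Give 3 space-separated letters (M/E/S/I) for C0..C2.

Op 1: C0 read [C0 read from I: no other sharers -> C0=E (exclusive)] -> [E,I,I]
Op 2: C0 read [C0 read: already in E, no change] -> [E,I,I]
Op 3: C0 write [C0 write: invalidate none -> C0=M] -> [M,I,I]
Op 4: C1 write [C1 write: invalidate ['C0=M'] -> C1=M] -> [I,M,I]
Op 5: C1 write [C1 write: already M (modified), no change] -> [I,M,I]
Op 6: C1 write [C1 write: already M (modified), no change] -> [I,M,I]
Op 7: C1 write [C1 write: already M (modified), no change] -> [I,M,I]
Op 8: C2 write [C2 write: invalidate ['C1=M'] -> C2=M] -> [I,I,M]
Op 9: C1 read [C1 read from I: others=['C2=M'] -> C1=S, others downsized to S] -> [I,S,S]
Op 10: C1 read [C1 read: already in S, no change] -> [I,S,S]

Answer: I S S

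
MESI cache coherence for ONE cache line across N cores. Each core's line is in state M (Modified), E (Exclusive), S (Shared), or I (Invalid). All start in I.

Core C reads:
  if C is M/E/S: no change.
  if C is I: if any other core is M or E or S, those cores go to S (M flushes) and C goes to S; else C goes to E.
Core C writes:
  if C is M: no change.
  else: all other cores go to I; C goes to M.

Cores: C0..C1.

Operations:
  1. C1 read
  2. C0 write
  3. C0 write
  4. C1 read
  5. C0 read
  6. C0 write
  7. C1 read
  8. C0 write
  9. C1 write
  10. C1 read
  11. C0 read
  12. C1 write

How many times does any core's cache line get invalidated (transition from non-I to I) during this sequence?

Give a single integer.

Op 1: C1 read [C1 read from I: no other sharers -> C1=E (exclusive)] -> [I,E] (invalidations this op: 0; running total: 0)
Op 2: C0 write [C0 write: invalidate ['C1=E'] -> C0=M] -> [M,I] (invalidations this op: 1; running total: 1)
Op 3: C0 write [C0 write: already M (modified), no change] -> [M,I] (invalidations this op: 0; running total: 1)
Op 4: C1 read [C1 read from I: others=['C0=M'] -> C1=S, others downsized to S] -> [S,S] (invalidations this op: 0; running total: 1)
Op 5: C0 read [C0 read: already in S, no change] -> [S,S] (invalidations this op: 0; running total: 1)
Op 6: C0 write [C0 write: invalidate ['C1=S'] -> C0=M] -> [M,I] (invalidations this op: 1; running total: 2)
Op 7: C1 read [C1 read from I: others=['C0=M'] -> C1=S, others downsized to S] -> [S,S] (invalidations this op: 0; running total: 2)
Op 8: C0 write [C0 write: invalidate ['C1=S'] -> C0=M] -> [M,I] (invalidations this op: 1; running total: 3)
Op 9: C1 write [C1 write: invalidate ['C0=M'] -> C1=M] -> [I,M] (invalidations this op: 1; running total: 4)
Op 10: C1 read [C1 read: already in M, no change] -> [I,M] (invalidations this op: 0; running total: 4)
Op 11: C0 read [C0 read from I: others=['C1=M'] -> C0=S, others downsized to S] -> [S,S] (invalidations this op: 0; running total: 4)
Op 12: C1 write [C1 write: invalidate ['C0=S'] -> C1=M] -> [I,M] (invalidations this op: 1; running total: 5)

Answer: 5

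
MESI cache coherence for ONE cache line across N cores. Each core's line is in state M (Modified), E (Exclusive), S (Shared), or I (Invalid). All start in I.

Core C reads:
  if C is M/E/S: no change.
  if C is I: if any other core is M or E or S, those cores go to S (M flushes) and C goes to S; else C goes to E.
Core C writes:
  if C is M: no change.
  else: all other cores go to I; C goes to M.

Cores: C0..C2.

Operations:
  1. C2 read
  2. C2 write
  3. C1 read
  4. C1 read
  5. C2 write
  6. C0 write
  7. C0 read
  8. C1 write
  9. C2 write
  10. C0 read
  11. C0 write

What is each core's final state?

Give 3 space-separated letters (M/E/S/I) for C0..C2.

Answer: M I I

Derivation:
Op 1: C2 read [C2 read from I: no other sharers -> C2=E (exclusive)] -> [I,I,E]
Op 2: C2 write [C2 write: invalidate none -> C2=M] -> [I,I,M]
Op 3: C1 read [C1 read from I: others=['C2=M'] -> C1=S, others downsized to S] -> [I,S,S]
Op 4: C1 read [C1 read: already in S, no change] -> [I,S,S]
Op 5: C2 write [C2 write: invalidate ['C1=S'] -> C2=M] -> [I,I,M]
Op 6: C0 write [C0 write: invalidate ['C2=M'] -> C0=M] -> [M,I,I]
Op 7: C0 read [C0 read: already in M, no change] -> [M,I,I]
Op 8: C1 write [C1 write: invalidate ['C0=M'] -> C1=M] -> [I,M,I]
Op 9: C2 write [C2 write: invalidate ['C1=M'] -> C2=M] -> [I,I,M]
Op 10: C0 read [C0 read from I: others=['C2=M'] -> C0=S, others downsized to S] -> [S,I,S]
Op 11: C0 write [C0 write: invalidate ['C2=S'] -> C0=M] -> [M,I,I]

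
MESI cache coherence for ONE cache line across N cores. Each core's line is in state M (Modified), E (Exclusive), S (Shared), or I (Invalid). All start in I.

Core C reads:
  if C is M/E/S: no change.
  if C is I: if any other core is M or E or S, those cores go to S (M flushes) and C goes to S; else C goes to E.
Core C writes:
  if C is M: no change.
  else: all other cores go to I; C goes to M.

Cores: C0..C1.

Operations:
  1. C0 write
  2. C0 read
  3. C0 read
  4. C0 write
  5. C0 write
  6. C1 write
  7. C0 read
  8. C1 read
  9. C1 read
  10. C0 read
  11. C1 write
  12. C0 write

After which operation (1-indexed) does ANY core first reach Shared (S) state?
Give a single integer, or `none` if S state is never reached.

Op 1: C0 write [C0 write: invalidate none -> C0=M] -> [M,I]
Op 2: C0 read [C0 read: already in M, no change] -> [M,I]
Op 3: C0 read [C0 read: already in M, no change] -> [M,I]
Op 4: C0 write [C0 write: already M (modified), no change] -> [M,I]
Op 5: C0 write [C0 write: already M (modified), no change] -> [M,I]
Op 6: C1 write [C1 write: invalidate ['C0=M'] -> C1=M] -> [I,M]
Op 7: C0 read [C0 read from I: others=['C1=M'] -> C0=S, others downsized to S] -> [S,S]
  -> First S state at op 7; remaining ops need not be traced.

Answer: 7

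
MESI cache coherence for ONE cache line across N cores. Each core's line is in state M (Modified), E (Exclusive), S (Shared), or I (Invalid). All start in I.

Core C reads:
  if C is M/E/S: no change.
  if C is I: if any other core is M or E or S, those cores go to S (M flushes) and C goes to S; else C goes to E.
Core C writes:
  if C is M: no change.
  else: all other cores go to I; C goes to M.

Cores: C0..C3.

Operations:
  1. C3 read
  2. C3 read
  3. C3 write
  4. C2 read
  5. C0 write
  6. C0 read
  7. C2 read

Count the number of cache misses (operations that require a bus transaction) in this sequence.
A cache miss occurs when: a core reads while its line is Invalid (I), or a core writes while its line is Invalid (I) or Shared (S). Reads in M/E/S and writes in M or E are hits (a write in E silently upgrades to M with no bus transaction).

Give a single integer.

Op 1: C3 read [C3 read from I: no other sharers -> C3=E (exclusive)] -> [I,I,I,E] [MISS #1: read from I]
Op 2: C3 read [C3 read: already in E, no change] -> [I,I,I,E] [hit: read from E]
Op 3: C3 write [C3 write: invalidate none -> C3=M] -> [I,I,I,M] [hit: write from E is a silent E->M upgrade, no bus transaction]
Op 4: C2 read [C2 read from I: others=['C3=M'] -> C2=S, others downsized to S] -> [I,I,S,S] [MISS #2: read from I]
Op 5: C0 write [C0 write: invalidate ['C2=S', 'C3=S'] -> C0=M] -> [M,I,I,I] [MISS #3: write from I]
Op 6: C0 read [C0 read: already in M, no change] -> [M,I,I,I] [hit: read from M]
Op 7: C2 read [C2 read from I: others=['C0=M'] -> C2=S, others downsized to S] -> [S,I,S,I] [MISS #4: read from I]

Answer: 4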